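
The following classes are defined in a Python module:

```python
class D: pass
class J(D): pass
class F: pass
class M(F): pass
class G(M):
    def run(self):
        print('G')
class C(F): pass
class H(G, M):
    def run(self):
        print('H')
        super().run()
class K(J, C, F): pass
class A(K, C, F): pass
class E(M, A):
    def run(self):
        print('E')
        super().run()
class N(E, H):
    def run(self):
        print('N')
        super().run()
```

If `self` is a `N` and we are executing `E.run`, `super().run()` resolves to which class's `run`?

H

L[N] = N + merge(L[E], L[H], [E H])
  take E:  [E M A K J D C F object] + [H G M F object] + [E H]
  take H:  [M A K J D C F object] + [H G M F object] + [H]
  take G:  [M A K J D C F object] + [G M F object]
  take M:  [M A K J D C F object] + [M F object]
  take A:  [A K J D C F object] + [F object]
  take K:  [K J D C F object] + [F object]
  take J:  [J D C F object] + [F object]
  take D:  [D C F object] + [F object]
  take C:  [C F object] + [F object]
  take F:  [F object] + [F object]
  take object:  [object] + [object]
MRO: N E H G M A K J D C F object
super() in E.run on a N instance goes to the class after E in N's MRO: H.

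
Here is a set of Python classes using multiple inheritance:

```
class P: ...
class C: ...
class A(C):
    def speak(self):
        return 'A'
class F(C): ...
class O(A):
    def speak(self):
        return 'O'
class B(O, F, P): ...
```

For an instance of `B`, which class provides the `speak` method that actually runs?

O

L[B] = B + merge(L[O], L[F], L[P], [O F P])
  take O:  [O A C object] + [F C object] + [P object] + [O F P]
  take A:  [A C object] + [F C object] + [P object] + [F P]
  take F:  [C object] + [F C object] + [P object] + [F P]
  take C:  [C object] + [C object] + [P object] + [P]
  take P:  [object] + [object] + [P object] + [P]
  take object:  [object] + [object] + [object]
MRO: B O A F C P object
speak is defined in: A, O. First along the MRO is O.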